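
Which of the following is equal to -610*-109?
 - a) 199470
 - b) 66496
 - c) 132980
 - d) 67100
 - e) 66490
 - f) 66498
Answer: e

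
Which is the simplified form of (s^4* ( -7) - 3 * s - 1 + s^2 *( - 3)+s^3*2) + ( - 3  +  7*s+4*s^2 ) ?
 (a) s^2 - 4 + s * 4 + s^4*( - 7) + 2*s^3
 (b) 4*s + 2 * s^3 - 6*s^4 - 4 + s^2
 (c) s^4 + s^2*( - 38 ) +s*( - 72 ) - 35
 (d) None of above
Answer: a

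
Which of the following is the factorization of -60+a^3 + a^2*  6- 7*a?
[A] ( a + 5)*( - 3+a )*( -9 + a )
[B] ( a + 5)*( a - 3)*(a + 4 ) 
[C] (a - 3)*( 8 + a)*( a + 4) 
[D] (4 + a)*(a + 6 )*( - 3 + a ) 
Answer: B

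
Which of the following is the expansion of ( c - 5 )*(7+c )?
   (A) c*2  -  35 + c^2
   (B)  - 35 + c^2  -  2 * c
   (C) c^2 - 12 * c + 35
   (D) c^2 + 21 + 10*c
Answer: A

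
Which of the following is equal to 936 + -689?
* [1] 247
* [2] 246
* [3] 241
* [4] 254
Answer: 1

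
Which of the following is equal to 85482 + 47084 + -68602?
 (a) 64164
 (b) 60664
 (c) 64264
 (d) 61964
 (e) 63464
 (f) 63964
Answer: f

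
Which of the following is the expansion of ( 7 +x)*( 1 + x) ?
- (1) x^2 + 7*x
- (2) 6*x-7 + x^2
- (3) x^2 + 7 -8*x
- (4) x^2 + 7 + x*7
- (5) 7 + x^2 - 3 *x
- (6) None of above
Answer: 6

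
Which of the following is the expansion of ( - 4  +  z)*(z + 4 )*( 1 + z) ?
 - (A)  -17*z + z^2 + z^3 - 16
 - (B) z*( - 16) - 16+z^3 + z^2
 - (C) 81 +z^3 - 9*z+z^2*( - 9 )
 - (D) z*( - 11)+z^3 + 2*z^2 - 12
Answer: B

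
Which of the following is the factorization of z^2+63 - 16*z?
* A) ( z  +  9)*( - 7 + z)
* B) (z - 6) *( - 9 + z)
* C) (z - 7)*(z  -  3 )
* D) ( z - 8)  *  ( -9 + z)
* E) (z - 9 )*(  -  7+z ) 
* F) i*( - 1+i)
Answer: E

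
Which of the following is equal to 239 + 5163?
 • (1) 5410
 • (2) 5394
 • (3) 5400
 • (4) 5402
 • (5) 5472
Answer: 4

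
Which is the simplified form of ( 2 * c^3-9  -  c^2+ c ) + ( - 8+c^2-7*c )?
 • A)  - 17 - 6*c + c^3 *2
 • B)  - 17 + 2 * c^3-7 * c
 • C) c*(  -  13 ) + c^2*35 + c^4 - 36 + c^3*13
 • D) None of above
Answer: A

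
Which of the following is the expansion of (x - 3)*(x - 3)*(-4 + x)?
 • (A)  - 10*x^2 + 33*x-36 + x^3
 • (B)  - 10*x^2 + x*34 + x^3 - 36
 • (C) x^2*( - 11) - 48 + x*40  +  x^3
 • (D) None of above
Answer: A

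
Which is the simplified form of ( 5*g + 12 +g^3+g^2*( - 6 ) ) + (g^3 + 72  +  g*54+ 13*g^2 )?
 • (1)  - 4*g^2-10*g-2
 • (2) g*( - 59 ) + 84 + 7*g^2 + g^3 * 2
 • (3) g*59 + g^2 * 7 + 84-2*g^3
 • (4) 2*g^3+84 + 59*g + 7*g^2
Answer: 4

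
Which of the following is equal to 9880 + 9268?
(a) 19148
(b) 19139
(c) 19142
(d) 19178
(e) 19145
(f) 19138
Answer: a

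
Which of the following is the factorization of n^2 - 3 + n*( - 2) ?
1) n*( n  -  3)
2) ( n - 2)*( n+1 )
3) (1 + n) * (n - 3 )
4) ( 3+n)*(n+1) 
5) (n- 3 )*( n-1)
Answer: 3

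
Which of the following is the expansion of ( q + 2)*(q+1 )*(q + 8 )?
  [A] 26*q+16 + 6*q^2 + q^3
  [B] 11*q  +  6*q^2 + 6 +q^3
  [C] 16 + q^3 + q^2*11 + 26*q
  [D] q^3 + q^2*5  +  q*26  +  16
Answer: C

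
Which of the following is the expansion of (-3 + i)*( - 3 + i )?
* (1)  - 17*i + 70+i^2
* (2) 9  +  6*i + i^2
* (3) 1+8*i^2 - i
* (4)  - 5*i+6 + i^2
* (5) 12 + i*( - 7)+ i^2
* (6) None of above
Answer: 6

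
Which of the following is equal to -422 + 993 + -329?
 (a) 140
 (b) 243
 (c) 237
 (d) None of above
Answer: d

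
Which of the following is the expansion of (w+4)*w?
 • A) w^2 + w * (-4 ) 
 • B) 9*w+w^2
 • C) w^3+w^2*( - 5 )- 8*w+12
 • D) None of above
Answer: D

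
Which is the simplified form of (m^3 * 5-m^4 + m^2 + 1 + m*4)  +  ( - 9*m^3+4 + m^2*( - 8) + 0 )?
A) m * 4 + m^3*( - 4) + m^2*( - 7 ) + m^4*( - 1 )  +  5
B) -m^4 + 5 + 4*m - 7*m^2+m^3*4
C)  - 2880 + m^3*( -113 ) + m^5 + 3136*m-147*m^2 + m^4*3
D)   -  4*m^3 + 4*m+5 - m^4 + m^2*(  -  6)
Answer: A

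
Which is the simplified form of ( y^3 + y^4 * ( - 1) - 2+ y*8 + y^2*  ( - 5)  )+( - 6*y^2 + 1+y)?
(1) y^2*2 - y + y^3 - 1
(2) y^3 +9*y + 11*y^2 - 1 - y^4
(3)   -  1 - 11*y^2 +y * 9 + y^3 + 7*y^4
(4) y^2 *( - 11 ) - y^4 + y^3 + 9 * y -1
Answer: 4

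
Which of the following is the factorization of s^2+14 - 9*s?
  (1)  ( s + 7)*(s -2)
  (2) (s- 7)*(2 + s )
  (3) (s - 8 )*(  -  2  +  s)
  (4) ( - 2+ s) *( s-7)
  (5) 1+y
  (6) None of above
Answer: 4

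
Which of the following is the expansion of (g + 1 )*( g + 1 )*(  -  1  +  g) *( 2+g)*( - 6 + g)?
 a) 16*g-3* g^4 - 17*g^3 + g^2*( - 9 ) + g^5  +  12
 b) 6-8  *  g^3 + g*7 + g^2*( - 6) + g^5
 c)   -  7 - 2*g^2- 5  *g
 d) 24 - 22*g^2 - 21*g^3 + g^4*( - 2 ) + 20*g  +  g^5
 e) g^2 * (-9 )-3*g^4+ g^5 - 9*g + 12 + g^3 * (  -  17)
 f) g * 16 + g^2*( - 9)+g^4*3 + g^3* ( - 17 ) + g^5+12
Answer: a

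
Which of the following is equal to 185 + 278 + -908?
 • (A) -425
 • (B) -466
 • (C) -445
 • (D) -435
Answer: C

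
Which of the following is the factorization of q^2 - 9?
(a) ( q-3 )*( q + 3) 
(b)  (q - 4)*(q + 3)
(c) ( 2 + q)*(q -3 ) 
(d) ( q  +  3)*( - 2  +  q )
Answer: a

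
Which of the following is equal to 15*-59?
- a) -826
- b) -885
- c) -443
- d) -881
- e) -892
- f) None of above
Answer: b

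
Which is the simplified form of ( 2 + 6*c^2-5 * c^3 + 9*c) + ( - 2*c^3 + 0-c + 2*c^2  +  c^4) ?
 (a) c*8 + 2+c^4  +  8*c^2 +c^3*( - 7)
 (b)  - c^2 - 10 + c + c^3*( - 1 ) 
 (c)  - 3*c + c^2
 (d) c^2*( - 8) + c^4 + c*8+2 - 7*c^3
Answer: a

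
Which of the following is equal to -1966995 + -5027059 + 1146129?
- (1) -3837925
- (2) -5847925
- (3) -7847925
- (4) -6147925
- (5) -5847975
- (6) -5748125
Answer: 2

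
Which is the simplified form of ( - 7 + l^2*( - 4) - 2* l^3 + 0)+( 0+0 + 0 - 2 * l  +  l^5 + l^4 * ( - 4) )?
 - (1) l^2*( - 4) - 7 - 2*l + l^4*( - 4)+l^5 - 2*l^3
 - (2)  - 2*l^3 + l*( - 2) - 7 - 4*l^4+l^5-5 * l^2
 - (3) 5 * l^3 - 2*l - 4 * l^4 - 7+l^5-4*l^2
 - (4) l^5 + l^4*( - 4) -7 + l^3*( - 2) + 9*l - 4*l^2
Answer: 1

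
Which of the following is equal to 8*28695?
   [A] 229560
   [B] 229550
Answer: A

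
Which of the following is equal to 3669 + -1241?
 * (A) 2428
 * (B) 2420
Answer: A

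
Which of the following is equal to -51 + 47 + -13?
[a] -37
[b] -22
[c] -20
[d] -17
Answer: d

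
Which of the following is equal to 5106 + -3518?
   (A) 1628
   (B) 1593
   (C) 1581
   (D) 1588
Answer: D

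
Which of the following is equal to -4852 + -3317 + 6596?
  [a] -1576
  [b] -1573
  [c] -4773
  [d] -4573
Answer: b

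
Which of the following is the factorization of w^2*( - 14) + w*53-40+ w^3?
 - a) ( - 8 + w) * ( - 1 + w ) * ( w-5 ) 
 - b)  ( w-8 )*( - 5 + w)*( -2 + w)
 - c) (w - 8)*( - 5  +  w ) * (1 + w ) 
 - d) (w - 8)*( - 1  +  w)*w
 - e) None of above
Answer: a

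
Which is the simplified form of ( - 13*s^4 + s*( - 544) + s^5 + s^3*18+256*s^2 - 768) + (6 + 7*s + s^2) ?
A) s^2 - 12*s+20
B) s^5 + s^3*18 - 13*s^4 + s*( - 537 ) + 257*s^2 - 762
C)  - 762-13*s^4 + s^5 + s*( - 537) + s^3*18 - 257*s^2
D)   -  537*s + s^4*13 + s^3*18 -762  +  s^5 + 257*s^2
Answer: B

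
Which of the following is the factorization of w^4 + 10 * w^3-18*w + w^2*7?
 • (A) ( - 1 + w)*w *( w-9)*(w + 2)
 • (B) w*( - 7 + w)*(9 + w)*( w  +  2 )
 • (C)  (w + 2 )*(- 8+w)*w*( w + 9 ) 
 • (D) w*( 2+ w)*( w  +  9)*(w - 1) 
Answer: D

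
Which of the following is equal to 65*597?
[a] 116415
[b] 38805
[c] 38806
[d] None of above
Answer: b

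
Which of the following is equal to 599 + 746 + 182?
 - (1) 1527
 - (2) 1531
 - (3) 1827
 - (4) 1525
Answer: 1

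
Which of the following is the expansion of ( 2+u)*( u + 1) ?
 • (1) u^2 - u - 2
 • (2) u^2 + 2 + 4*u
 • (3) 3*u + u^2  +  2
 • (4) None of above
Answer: 3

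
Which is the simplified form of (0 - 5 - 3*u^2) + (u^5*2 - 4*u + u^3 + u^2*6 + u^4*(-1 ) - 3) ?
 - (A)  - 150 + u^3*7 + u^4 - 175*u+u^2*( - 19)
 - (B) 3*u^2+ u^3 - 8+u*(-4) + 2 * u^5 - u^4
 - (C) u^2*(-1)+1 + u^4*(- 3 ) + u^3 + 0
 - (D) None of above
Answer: B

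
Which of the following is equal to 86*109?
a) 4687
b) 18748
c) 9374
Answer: c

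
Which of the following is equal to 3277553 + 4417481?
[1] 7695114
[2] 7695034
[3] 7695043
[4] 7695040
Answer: 2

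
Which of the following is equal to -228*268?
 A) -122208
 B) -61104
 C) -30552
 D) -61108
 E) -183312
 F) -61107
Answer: B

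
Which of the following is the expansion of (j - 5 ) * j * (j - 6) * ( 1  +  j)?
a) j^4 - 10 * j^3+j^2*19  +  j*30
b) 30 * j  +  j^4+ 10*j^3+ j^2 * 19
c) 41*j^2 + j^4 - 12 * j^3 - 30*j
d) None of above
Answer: a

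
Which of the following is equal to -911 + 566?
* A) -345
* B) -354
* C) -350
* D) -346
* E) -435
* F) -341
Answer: A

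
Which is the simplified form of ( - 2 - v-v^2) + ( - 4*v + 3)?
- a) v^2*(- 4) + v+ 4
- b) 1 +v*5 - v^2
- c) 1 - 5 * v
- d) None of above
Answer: d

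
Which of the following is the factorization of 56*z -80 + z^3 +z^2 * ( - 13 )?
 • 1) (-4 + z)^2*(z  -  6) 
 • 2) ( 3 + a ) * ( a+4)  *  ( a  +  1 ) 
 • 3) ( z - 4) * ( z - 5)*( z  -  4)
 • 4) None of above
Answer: 3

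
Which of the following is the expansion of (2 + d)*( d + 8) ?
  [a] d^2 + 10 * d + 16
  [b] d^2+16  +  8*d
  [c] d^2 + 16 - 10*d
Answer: a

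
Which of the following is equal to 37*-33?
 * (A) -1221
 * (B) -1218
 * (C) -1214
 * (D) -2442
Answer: A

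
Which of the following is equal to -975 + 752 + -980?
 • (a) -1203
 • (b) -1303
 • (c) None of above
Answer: a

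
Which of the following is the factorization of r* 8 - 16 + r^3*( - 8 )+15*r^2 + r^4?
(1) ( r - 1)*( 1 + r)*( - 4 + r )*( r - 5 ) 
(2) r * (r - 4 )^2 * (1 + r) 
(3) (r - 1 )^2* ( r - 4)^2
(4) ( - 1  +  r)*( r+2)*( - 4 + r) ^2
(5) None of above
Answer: 5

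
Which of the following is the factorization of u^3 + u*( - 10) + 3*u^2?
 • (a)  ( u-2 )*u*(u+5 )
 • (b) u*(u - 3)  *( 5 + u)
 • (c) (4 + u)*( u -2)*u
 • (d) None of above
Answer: a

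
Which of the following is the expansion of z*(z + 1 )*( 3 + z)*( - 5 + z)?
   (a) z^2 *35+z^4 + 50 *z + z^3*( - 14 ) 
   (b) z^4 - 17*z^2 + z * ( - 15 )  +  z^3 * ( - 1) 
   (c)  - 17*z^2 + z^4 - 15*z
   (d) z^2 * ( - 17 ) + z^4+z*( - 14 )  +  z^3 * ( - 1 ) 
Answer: b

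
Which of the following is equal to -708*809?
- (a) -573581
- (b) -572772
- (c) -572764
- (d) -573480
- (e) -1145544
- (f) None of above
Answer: b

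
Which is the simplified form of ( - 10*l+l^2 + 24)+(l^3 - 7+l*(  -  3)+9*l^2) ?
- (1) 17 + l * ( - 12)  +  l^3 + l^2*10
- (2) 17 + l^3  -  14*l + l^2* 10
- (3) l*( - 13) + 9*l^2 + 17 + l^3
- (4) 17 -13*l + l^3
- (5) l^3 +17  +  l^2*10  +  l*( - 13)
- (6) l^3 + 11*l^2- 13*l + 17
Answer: 5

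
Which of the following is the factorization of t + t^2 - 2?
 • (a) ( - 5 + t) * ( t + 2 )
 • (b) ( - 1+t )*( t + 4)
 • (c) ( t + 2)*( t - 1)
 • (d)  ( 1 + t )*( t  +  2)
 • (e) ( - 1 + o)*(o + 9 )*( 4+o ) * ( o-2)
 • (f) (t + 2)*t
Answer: c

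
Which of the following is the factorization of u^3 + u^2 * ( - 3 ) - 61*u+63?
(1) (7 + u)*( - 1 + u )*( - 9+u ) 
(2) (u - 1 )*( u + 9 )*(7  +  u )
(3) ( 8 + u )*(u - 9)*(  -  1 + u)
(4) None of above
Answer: 1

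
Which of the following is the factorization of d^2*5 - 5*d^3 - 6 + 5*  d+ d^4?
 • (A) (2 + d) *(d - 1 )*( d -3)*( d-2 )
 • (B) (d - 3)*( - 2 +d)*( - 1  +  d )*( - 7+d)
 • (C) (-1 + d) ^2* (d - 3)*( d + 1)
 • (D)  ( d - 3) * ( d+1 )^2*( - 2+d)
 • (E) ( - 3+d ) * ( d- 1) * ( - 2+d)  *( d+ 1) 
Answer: E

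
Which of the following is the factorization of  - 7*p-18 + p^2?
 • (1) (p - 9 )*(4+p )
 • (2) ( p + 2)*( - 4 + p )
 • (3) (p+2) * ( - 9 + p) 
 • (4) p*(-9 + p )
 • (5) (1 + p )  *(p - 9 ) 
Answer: 3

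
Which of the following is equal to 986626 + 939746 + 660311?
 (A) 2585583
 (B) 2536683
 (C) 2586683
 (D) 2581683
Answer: C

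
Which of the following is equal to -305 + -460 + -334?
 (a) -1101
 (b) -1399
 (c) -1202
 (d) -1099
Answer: d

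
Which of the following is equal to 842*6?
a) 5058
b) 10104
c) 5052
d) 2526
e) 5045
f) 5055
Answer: c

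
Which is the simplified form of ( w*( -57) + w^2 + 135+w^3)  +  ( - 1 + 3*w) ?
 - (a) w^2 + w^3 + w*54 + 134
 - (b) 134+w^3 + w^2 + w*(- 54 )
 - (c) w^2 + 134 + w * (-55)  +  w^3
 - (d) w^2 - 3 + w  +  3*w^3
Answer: b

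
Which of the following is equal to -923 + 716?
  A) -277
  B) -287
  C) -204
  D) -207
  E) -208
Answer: D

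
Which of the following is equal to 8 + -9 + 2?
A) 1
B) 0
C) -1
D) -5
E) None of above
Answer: A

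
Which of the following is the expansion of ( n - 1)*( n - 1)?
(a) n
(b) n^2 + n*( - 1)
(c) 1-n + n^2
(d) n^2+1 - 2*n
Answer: d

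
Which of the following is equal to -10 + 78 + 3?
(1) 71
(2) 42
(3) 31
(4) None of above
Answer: 1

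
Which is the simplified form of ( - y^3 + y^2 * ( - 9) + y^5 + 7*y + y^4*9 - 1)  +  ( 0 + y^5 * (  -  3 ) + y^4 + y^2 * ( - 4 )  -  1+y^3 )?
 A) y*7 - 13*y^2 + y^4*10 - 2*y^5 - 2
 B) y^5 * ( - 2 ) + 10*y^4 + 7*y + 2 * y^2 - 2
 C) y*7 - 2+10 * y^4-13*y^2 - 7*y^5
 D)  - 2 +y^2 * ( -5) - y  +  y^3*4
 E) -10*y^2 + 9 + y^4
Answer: A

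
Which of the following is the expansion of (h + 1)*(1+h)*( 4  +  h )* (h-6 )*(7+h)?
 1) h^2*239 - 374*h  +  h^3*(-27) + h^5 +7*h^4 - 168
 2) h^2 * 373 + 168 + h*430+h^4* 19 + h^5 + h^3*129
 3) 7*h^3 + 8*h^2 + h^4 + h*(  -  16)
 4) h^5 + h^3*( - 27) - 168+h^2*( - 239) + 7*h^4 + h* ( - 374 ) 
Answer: 4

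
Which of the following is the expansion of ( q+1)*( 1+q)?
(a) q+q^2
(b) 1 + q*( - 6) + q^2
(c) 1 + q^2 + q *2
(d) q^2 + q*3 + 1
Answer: c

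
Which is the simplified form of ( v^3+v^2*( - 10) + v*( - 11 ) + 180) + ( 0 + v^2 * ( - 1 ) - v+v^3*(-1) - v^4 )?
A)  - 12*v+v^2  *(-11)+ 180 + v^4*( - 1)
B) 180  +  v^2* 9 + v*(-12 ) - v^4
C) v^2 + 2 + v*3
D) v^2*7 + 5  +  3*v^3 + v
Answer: A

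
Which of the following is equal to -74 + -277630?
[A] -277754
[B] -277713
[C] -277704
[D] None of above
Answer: C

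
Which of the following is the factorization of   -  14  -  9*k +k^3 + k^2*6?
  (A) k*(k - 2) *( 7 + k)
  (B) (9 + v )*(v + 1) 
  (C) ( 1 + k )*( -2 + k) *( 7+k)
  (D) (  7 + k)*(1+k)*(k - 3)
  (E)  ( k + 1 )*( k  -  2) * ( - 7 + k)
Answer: C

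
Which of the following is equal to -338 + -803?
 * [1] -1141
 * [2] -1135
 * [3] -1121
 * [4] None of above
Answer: 1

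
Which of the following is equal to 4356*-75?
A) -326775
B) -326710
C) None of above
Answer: C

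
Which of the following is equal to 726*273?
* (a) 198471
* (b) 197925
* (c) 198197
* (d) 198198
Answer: d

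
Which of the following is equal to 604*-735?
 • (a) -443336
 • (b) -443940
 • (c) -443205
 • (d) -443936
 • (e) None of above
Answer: b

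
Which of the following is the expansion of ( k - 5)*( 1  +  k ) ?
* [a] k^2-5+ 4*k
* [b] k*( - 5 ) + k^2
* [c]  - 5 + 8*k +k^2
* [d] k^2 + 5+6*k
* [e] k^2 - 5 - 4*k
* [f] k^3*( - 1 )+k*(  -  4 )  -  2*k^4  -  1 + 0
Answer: e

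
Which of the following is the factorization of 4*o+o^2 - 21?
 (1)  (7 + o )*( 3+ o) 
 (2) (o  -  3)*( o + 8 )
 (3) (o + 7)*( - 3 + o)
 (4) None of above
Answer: 3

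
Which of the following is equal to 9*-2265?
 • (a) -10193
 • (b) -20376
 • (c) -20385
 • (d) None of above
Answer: c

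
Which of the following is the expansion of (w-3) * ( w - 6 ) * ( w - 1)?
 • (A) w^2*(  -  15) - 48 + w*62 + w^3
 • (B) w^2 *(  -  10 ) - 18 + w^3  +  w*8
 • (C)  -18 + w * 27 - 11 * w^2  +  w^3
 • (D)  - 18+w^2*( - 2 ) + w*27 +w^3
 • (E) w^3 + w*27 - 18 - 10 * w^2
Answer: E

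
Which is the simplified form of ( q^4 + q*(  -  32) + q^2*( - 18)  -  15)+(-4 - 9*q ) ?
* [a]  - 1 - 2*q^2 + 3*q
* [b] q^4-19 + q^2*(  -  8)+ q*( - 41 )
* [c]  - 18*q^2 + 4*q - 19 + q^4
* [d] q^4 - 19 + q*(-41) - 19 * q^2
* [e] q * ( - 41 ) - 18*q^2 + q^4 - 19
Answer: e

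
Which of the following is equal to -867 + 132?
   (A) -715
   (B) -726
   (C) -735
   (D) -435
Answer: C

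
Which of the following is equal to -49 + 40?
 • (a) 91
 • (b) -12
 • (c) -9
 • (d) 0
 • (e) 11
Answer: c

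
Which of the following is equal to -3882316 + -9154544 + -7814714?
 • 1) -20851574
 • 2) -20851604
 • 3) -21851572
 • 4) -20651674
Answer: 1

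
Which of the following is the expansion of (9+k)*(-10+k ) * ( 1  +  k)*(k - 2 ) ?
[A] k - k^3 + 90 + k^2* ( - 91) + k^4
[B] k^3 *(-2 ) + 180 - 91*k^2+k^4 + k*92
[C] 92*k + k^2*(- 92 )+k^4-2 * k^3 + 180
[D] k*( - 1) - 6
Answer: B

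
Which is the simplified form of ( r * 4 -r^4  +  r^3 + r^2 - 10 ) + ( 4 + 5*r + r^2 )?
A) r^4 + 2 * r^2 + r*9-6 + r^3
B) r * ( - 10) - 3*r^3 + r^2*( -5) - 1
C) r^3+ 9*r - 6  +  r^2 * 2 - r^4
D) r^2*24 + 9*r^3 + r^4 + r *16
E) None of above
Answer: C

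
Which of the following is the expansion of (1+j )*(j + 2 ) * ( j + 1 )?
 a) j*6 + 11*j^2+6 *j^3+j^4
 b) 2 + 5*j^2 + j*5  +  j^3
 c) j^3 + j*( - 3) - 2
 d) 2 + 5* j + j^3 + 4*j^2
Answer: d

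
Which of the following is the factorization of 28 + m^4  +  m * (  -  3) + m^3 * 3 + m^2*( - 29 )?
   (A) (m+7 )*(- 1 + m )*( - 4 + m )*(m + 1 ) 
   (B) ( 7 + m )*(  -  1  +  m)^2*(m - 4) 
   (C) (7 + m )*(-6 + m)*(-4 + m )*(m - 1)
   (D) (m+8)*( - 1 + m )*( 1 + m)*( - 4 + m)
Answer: A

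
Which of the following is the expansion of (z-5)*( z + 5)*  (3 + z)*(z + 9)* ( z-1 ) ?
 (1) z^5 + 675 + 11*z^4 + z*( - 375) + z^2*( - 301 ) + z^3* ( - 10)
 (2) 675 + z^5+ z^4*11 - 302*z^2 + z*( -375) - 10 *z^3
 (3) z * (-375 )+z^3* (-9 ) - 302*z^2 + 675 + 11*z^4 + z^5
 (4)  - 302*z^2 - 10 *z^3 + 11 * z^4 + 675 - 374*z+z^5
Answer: 2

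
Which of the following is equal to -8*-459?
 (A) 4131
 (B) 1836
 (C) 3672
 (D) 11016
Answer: C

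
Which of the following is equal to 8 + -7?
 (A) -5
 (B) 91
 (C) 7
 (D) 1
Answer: D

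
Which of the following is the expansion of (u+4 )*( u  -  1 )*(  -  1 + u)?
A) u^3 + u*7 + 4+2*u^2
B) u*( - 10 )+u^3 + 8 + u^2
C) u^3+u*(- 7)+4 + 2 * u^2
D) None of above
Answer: C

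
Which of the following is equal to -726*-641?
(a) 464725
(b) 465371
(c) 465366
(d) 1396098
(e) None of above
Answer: c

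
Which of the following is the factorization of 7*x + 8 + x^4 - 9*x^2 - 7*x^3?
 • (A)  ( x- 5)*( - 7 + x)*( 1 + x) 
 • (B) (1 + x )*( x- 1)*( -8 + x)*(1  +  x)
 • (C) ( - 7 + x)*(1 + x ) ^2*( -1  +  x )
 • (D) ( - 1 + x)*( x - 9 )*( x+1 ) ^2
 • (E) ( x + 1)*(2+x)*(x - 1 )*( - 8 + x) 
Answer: B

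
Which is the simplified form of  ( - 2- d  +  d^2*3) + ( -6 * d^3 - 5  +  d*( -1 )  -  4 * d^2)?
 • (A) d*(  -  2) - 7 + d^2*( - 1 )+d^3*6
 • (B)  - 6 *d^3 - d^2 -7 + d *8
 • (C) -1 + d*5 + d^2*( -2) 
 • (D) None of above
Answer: D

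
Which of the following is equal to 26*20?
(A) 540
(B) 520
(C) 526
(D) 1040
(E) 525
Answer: B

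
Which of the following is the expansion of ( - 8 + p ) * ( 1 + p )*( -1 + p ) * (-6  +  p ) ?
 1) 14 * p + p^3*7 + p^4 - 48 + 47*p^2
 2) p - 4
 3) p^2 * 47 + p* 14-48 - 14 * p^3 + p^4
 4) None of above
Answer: 3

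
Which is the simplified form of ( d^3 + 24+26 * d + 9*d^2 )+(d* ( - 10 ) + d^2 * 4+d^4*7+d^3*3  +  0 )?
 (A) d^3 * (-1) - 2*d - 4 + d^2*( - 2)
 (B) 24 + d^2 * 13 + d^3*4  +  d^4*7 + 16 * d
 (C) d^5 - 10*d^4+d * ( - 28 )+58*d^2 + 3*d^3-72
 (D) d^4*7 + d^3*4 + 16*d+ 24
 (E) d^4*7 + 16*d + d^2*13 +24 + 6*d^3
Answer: B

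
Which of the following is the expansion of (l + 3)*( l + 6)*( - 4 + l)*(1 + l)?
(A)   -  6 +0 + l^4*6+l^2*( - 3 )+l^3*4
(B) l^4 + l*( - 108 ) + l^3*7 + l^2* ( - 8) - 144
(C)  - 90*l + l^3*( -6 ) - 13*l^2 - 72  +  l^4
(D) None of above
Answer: D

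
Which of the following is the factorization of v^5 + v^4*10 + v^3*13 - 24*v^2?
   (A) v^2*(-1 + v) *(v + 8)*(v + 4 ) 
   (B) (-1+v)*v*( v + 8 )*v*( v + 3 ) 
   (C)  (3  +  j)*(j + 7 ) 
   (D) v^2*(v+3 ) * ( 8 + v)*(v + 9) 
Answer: B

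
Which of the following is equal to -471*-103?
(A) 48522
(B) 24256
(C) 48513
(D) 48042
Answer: C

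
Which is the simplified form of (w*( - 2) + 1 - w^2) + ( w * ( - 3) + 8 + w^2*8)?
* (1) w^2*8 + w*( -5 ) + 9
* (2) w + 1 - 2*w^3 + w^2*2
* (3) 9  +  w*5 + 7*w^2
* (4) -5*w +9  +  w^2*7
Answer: 4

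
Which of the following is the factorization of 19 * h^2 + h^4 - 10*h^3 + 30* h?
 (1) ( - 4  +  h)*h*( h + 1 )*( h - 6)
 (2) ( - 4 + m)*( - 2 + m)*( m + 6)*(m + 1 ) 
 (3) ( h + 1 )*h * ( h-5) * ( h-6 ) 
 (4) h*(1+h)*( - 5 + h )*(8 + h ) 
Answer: 3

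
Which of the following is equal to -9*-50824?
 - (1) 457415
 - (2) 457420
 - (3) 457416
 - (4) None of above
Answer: 3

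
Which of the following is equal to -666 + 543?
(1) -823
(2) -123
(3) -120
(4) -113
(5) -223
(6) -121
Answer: 2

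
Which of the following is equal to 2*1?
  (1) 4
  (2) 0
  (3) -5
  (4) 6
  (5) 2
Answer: 5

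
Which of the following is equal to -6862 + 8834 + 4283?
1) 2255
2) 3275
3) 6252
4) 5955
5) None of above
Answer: 5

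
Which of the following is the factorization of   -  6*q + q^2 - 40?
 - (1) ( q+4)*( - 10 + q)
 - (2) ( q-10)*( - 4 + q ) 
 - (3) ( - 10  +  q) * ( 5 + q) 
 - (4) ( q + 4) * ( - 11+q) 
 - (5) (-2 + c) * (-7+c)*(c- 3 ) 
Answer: 1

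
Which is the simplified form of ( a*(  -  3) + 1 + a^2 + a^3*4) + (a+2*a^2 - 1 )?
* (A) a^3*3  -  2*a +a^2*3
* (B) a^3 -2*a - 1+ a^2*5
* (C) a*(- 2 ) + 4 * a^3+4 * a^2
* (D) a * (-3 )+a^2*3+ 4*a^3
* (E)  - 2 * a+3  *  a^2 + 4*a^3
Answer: E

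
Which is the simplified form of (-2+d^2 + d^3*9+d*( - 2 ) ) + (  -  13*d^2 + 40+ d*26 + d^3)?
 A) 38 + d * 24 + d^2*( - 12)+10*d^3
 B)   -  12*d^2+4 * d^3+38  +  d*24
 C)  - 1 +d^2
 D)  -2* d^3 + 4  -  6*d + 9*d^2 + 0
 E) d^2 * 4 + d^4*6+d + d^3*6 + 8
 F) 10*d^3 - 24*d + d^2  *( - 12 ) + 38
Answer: A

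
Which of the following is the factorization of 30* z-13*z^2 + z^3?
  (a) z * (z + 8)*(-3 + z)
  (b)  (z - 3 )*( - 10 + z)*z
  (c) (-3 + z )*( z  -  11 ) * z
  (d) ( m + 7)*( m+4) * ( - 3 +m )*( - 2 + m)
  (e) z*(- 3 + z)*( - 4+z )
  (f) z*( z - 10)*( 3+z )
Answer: b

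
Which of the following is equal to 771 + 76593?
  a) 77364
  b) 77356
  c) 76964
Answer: a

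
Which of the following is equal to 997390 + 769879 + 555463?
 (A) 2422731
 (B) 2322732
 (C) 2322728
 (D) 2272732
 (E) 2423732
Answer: B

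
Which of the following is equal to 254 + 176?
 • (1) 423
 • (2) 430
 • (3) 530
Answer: 2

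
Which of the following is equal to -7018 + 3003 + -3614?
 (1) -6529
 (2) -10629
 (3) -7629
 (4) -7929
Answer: 3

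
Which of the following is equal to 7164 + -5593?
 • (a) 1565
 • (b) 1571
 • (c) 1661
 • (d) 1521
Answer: b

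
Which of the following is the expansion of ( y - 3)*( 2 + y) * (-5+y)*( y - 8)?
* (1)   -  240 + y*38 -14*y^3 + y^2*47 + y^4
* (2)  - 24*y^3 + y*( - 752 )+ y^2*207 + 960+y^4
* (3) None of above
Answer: 1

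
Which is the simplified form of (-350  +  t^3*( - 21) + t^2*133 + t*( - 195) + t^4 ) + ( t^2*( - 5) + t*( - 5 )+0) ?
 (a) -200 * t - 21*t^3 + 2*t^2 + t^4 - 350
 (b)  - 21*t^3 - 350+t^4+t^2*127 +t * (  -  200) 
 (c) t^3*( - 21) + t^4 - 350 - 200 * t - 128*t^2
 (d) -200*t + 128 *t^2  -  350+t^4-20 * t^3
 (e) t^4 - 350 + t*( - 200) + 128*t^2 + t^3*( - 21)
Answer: e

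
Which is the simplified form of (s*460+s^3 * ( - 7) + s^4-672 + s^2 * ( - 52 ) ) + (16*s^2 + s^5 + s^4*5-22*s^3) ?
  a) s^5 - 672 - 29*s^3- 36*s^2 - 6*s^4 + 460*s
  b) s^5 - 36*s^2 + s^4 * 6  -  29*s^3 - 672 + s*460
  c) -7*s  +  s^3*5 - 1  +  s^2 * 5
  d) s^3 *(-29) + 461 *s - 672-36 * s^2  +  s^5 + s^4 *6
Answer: b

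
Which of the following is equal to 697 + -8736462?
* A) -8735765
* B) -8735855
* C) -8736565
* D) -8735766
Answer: A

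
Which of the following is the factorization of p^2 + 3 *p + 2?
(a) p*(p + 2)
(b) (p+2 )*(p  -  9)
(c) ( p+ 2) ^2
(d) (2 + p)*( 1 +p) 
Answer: d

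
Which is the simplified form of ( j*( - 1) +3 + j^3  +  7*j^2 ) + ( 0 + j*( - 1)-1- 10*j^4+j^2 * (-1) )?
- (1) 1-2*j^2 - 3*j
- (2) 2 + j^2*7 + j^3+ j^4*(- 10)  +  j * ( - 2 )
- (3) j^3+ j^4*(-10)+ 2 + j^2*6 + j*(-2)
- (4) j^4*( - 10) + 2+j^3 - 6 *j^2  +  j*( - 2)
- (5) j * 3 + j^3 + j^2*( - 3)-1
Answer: 3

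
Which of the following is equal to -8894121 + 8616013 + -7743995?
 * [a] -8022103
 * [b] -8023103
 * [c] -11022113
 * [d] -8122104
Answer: a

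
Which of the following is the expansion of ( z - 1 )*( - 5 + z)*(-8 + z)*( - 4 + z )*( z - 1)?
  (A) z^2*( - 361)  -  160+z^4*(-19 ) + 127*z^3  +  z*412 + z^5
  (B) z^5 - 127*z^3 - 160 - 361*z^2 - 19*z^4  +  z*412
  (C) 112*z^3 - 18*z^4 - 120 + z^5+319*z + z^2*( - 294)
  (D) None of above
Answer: A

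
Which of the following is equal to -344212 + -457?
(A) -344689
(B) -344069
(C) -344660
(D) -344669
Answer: D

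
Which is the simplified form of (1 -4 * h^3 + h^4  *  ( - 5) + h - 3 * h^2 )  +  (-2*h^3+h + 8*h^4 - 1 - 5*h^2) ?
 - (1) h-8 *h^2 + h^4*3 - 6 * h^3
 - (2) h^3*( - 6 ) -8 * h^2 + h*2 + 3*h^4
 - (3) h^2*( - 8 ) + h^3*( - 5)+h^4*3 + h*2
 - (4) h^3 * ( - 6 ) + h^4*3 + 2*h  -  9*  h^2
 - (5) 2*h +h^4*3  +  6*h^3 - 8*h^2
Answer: 2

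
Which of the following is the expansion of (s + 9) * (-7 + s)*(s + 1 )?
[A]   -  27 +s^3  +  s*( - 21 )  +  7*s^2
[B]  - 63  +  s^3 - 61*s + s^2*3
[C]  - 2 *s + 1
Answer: B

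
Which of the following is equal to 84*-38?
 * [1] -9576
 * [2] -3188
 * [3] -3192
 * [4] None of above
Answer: 3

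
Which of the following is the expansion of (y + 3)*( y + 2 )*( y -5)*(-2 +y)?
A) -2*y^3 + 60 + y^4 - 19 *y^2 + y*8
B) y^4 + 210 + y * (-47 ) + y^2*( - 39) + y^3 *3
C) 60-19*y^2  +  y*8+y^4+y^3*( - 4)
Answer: A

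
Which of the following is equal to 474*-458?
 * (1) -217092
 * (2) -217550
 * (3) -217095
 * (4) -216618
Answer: 1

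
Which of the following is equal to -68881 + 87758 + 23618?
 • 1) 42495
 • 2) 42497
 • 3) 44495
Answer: 1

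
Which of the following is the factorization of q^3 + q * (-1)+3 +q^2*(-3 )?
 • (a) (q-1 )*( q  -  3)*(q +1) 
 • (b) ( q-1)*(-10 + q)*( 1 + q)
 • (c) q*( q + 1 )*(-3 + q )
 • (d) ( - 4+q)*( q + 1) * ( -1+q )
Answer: a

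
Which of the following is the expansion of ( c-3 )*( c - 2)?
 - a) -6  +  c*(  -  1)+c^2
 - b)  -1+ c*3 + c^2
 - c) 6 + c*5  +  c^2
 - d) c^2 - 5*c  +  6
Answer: d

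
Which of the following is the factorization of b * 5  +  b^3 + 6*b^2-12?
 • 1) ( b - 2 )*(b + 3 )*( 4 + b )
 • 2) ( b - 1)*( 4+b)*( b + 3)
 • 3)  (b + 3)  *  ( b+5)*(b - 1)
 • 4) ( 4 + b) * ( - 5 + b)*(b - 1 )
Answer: 2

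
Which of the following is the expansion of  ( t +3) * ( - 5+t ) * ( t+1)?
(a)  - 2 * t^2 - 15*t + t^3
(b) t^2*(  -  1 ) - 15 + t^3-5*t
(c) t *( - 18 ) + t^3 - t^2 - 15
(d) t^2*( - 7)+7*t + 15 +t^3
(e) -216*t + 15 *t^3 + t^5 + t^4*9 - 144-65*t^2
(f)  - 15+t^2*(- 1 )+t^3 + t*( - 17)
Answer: f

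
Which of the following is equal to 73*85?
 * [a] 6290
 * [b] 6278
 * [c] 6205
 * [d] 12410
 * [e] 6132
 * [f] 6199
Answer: c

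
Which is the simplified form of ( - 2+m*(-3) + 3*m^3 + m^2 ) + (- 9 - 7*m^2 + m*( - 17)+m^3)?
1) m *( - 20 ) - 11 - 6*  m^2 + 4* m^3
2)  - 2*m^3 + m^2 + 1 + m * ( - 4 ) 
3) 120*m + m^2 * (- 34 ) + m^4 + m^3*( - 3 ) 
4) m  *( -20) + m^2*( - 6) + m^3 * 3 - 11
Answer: 1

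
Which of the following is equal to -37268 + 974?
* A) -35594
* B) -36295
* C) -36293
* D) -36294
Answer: D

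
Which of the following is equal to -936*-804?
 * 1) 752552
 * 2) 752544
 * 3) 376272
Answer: 2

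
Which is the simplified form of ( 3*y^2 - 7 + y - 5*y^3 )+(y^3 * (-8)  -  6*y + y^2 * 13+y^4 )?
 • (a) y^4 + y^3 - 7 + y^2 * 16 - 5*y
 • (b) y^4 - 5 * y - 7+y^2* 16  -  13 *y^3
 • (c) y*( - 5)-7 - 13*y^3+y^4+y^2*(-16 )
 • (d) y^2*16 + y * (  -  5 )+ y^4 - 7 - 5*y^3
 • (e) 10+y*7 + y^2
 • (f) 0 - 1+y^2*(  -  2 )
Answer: b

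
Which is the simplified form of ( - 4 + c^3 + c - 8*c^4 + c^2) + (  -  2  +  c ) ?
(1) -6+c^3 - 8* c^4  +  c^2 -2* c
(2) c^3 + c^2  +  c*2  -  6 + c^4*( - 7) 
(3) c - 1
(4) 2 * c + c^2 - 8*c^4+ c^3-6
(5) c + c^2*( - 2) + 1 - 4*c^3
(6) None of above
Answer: 4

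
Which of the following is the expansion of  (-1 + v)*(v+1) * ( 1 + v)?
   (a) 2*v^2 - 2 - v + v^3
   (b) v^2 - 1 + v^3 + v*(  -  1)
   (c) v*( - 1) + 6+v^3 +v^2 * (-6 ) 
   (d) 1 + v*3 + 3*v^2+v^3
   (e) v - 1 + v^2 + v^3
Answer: b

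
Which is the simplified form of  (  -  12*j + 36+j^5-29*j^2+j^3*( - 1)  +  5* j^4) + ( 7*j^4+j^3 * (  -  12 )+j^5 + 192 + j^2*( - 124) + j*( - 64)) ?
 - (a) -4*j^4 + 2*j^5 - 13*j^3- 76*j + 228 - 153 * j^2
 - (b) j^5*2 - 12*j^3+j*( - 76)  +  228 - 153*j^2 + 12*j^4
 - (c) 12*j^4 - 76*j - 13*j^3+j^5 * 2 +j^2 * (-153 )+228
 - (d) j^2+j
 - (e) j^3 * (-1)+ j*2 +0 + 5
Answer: c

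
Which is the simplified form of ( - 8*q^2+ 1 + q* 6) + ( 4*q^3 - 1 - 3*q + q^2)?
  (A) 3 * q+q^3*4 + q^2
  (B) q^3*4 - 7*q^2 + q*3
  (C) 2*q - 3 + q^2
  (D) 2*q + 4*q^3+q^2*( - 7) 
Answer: B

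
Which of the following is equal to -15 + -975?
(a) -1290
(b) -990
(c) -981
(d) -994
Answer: b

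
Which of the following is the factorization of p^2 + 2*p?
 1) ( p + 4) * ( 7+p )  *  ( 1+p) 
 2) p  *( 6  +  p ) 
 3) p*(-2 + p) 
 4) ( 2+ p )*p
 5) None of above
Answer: 4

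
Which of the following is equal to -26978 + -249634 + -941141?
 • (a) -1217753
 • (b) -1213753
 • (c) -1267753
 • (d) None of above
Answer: a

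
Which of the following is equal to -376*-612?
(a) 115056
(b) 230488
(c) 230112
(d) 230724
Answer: c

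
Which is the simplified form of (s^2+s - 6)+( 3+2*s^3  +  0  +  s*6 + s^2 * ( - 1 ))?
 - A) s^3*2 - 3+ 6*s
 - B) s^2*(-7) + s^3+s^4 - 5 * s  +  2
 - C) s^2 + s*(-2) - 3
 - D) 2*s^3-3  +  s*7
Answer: D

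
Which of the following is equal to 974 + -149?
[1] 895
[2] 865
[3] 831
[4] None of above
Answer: 4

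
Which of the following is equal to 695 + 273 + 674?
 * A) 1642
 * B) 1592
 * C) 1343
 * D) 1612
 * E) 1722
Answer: A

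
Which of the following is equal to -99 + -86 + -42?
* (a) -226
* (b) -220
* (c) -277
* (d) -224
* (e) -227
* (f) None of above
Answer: e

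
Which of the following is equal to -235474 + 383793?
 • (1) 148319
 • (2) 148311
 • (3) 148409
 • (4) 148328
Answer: 1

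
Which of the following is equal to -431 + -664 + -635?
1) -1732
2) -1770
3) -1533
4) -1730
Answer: 4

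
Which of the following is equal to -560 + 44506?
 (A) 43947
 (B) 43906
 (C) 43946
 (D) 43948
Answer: C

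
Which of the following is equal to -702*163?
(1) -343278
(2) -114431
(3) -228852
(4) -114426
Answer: 4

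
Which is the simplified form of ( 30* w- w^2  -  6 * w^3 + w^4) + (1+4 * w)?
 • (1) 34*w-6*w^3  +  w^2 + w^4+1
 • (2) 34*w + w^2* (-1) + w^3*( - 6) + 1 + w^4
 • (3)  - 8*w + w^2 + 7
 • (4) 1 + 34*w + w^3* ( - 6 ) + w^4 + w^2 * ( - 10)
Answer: 2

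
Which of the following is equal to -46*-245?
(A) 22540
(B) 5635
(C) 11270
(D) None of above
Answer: C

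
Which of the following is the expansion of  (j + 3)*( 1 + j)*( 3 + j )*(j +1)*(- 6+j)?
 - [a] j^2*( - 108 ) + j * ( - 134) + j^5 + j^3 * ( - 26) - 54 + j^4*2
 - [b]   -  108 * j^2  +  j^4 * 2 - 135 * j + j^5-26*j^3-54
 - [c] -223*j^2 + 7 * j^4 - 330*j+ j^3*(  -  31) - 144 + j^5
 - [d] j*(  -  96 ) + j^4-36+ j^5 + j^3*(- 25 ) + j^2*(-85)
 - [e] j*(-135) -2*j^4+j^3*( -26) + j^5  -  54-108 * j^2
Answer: b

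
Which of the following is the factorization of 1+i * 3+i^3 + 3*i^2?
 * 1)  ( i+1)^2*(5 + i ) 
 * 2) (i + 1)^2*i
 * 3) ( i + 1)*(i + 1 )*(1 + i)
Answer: 3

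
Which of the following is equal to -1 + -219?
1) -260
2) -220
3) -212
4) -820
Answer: 2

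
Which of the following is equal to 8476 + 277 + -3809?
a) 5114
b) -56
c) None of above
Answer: c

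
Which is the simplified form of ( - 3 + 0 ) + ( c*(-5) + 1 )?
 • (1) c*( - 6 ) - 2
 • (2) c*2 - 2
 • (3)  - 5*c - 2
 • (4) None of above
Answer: 3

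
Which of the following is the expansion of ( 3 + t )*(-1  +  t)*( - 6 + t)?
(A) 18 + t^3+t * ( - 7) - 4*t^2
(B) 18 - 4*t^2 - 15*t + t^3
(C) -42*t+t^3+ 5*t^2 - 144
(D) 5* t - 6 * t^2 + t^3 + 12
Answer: B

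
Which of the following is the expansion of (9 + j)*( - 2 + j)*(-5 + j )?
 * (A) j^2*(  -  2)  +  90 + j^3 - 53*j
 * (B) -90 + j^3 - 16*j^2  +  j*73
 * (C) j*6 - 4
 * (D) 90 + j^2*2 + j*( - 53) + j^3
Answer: D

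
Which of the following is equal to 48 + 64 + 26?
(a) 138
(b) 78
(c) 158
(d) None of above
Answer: a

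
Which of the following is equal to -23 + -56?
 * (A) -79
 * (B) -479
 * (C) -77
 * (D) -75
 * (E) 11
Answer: A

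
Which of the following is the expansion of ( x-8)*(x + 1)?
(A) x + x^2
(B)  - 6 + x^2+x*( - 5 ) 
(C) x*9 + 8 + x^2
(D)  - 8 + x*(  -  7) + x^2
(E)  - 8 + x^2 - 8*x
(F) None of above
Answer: D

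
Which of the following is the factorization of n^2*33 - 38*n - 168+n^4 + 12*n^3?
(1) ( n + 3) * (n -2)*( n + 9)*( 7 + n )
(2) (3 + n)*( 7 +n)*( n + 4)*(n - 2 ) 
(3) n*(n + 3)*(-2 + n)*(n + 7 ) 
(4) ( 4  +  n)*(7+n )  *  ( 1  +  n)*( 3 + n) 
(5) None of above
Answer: 2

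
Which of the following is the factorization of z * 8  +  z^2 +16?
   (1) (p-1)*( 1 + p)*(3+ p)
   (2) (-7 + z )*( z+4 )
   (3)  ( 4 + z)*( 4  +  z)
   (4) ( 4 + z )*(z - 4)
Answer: 3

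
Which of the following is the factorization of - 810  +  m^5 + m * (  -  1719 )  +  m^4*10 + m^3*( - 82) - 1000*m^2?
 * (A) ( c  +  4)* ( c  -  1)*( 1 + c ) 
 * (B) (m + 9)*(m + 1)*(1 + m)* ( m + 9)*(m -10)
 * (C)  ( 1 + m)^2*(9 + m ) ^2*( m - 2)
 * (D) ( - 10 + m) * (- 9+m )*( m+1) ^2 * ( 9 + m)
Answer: B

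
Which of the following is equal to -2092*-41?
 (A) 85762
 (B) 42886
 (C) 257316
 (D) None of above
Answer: D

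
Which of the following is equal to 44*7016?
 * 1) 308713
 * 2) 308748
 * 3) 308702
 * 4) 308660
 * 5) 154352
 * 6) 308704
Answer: 6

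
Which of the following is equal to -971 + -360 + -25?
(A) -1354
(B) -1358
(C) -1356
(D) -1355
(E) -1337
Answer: C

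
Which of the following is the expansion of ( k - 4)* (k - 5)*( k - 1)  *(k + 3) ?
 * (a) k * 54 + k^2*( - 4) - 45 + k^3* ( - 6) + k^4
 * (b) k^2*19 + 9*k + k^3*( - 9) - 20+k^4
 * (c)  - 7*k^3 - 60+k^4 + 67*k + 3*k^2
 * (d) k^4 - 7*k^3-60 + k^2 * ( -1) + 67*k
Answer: d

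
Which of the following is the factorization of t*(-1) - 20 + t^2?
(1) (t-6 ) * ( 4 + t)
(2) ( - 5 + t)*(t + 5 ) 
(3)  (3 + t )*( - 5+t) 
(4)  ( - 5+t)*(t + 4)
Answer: 4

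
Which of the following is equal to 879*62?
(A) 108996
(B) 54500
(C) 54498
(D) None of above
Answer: C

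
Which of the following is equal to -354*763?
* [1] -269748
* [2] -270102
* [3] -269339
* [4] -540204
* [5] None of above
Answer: 2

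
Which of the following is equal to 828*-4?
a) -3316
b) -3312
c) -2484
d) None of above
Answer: b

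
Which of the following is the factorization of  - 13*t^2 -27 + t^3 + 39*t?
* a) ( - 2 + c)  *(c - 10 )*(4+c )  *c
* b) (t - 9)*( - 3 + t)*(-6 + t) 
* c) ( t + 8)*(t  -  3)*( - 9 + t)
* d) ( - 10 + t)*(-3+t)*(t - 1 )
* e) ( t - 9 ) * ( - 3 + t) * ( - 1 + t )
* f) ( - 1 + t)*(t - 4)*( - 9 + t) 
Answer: e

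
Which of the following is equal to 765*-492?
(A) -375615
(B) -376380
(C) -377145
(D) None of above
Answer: B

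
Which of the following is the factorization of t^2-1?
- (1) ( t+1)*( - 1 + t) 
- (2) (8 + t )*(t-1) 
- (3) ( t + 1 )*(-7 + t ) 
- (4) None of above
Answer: 1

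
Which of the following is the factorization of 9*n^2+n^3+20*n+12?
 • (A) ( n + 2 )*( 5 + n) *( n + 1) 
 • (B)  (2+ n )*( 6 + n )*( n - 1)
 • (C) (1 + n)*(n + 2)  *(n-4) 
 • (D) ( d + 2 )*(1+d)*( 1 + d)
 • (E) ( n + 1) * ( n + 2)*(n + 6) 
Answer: E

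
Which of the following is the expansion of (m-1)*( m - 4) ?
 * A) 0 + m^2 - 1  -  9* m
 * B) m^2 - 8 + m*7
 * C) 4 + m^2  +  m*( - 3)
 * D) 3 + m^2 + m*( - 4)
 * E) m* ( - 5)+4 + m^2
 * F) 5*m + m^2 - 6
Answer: E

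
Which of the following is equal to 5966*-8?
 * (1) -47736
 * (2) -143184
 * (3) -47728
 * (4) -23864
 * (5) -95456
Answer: 3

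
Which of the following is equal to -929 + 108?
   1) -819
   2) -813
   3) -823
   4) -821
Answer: 4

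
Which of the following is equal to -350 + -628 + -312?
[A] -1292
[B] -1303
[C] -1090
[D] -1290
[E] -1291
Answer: D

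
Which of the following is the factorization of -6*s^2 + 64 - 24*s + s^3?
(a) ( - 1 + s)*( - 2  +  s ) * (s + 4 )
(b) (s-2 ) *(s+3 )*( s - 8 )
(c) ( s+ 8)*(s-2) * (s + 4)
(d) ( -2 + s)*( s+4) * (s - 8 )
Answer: d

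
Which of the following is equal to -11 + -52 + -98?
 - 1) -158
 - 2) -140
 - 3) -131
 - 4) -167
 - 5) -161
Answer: 5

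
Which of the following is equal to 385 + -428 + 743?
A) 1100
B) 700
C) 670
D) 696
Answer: B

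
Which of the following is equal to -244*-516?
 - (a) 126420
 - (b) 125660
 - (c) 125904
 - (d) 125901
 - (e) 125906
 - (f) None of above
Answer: c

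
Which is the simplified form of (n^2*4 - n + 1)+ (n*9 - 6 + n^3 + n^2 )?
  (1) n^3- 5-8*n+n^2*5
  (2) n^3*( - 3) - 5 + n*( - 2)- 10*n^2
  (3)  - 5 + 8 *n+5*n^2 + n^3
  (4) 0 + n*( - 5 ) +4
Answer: 3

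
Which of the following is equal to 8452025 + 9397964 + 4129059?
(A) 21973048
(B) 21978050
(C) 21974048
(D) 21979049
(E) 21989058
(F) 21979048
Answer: F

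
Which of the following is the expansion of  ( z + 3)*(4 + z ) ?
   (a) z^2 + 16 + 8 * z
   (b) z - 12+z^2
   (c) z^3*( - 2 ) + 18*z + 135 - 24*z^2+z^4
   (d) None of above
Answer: d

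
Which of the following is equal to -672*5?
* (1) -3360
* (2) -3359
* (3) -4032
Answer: 1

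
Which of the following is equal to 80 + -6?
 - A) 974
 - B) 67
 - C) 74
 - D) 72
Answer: C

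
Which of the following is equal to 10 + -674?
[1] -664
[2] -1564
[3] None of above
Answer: 1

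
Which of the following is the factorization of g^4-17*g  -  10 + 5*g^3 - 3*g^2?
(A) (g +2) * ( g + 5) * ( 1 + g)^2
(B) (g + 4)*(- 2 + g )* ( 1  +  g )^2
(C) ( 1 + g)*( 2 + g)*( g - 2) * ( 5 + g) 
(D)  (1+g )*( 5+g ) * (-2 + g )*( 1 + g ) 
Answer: D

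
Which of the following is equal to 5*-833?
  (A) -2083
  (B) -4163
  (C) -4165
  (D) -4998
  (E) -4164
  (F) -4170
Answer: C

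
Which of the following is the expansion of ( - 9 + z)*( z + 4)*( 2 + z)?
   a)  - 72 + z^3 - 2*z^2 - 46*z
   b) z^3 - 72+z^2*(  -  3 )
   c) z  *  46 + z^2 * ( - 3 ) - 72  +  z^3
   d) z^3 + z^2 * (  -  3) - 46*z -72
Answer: d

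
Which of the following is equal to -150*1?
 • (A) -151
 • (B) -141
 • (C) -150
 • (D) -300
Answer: C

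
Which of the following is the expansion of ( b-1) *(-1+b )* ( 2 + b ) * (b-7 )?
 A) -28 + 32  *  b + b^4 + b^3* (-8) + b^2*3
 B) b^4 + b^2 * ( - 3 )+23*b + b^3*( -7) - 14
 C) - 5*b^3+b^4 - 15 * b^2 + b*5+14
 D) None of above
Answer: B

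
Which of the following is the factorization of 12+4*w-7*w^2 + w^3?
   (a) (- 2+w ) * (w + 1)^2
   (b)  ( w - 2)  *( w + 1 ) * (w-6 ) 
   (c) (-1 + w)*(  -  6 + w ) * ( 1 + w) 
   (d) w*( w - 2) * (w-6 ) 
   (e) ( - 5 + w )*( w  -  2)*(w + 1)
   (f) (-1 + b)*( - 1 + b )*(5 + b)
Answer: b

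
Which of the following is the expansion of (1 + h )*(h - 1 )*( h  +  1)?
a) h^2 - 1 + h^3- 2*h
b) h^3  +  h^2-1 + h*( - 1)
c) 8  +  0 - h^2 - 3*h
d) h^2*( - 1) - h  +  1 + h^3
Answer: b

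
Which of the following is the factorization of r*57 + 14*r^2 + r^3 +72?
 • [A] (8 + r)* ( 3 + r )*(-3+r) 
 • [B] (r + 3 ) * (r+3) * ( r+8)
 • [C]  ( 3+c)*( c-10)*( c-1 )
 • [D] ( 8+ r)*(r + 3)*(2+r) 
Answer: B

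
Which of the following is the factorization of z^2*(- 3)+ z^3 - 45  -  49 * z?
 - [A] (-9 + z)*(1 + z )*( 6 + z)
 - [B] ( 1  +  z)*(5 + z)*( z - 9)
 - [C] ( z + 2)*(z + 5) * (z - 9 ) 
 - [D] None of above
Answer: B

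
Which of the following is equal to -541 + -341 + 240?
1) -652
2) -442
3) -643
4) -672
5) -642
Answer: 5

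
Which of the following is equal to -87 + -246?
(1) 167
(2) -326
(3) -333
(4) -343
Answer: 3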